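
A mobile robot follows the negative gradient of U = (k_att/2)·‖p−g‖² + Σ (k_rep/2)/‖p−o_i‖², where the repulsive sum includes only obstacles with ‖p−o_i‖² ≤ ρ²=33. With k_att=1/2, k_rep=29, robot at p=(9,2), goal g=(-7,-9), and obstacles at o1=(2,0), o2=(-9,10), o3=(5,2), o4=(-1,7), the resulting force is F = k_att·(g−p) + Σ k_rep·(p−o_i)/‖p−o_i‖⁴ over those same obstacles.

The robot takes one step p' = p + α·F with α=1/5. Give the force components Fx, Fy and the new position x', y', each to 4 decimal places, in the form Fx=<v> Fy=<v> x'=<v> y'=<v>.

F_att = 1/2·(g−p) = 1/2·(-16,-11) = (-8.0000,-5.5000)
o1: d²=53 > ρ²=33 → inactive
o2: d²=388 > ρ²=33 → inactive
o3: d²=16 ≤ ρ²=33; F_rep = 29·(4,0)/16² = (0.4531,0.0000)
o4: d²=125 > ρ²=33 → inactive
F = F_att + ΣF_rep = (-7.5469,-5.5000)
p' = p + 1/5·F = (7.4906,0.9000)

Fx=-7.5469 Fy=-5.5000 x'=7.4906 y'=0.9000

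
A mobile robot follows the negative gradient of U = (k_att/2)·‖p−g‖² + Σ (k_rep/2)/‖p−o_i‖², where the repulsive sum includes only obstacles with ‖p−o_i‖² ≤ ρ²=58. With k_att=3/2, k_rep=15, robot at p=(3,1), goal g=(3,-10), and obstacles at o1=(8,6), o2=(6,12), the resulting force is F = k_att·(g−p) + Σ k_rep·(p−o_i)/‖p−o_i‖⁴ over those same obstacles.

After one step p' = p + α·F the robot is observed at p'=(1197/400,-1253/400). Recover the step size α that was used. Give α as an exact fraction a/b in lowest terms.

F_att = 3/2·(g−p) = 3/2·(0,-11) = (0.0000,-16.5000)
o1: d²=50 ≤ ρ²=58; F_rep = 15·(-5,-5)/50² = (-0.0300,-0.0300)
o2: d²=130 > ρ²=58 → inactive
F = F_att + ΣF_rep = (-0.0300,-16.5300)
Δp = p'−p = (-0.0075,-4.1325); α = Δx/Fx = (-3/400) / (-3/100) = 1/4
check: Δy/Fy = (-1653/400) / (-1653/100) = 1/4 ✓

α = 1/4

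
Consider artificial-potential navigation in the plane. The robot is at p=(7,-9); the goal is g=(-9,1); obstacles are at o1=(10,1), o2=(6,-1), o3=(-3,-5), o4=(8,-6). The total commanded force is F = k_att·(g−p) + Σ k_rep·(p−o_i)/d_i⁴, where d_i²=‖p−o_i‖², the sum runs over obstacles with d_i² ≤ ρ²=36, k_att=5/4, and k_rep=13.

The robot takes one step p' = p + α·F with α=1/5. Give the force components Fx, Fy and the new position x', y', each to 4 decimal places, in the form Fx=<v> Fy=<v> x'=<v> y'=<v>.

F_att = 5/4·(g−p) = 5/4·(-16,10) = (-20.0000,12.5000)
o1: d²=109 > ρ²=36 → inactive
o2: d²=65 > ρ²=36 → inactive
o3: d²=116 > ρ²=36 → inactive
o4: d²=10 ≤ ρ²=36; F_rep = 13·(-1,-3)/10² = (-0.1300,-0.3900)
F = F_att + ΣF_rep = (-20.1300,12.1100)
p' = p + 1/5·F = (2.9740,-6.5780)

Fx=-20.1300 Fy=12.1100 x'=2.9740 y'=-6.5780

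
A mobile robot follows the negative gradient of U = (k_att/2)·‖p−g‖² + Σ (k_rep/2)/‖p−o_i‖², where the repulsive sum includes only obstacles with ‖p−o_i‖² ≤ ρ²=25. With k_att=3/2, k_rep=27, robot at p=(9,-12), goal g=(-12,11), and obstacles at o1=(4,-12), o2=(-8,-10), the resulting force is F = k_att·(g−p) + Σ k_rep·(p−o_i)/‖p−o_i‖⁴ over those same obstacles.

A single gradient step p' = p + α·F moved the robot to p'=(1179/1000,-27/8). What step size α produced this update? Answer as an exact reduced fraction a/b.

F_att = 3/2·(g−p) = 3/2·(-21,23) = (-31.5000,34.5000)
o1: d²=25 ≤ ρ²=25; F_rep = 27·(5,0)/25² = (0.2160,0.0000)
o2: d²=293 > ρ²=25 → inactive
F = F_att + ΣF_rep = (-31.2840,34.5000)
Δp = p'−p = (-7.8210,8.6250); α = Δx/Fx = (-7821/1000) / (-7821/250) = 1/4
check: Δy/Fy = (69/8) / (69/2) = 1/4 ✓

α = 1/4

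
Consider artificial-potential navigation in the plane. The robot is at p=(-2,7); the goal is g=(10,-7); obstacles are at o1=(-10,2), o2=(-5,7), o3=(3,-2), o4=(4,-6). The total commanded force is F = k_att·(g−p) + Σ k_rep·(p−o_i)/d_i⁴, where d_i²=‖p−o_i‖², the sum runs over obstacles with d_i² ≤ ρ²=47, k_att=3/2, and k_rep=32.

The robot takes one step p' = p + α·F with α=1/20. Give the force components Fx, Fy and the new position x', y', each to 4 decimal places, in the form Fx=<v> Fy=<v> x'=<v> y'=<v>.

F_att = 3/2·(g−p) = 3/2·(12,-14) = (18.0000,-21.0000)
o1: d²=89 > ρ²=47 → inactive
o2: d²=9 ≤ ρ²=47; F_rep = 32·(3,0)/9² = (1.1852,0.0000)
o3: d²=106 > ρ²=47 → inactive
o4: d²=205 > ρ²=47 → inactive
F = F_att + ΣF_rep = (19.1852,-21.0000)
p' = p + 1/20·F = (-1.0407,5.9500)

Fx=19.1852 Fy=-21.0000 x'=-1.0407 y'=5.9500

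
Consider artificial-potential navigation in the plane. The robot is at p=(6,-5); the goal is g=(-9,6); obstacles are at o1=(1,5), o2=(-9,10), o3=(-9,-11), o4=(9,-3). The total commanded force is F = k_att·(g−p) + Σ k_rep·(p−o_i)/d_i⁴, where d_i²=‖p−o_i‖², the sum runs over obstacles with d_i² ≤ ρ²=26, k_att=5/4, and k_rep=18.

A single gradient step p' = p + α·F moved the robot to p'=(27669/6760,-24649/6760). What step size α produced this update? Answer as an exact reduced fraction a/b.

F_att = 5/4·(g−p) = 5/4·(-15,11) = (-18.7500,13.7500)
o1: d²=125 > ρ²=26 → inactive
o2: d²=450 > ρ²=26 → inactive
o3: d²=261 > ρ²=26 → inactive
o4: d²=13 ≤ ρ²=26; F_rep = 18·(-3,-2)/13² = (-0.3195,-0.2130)
F = F_att + ΣF_rep = (-19.0695,13.5370)
Δp = p'−p = (-1.9070,1.3537); α = Δx/Fx = (-12891/6760) / (-12891/676) = 1/10
check: Δy/Fy = (9151/6760) / (9151/676) = 1/10 ✓

α = 1/10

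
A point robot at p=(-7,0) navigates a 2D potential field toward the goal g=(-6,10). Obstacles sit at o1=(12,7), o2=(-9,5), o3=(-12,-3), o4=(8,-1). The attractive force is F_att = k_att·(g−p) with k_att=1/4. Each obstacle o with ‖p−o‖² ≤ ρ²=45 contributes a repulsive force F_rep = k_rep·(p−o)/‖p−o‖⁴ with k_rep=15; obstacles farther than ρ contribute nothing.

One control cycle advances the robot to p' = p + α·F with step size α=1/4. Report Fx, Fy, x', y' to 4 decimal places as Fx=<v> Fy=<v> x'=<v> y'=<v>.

F_att = 1/4·(g−p) = 1/4·(1,10) = (0.2500,2.5000)
o1: d²=410 > ρ²=45 → inactive
o2: d²=29 ≤ ρ²=45; F_rep = 15·(2,-5)/29² = (0.0357,-0.0892)
o3: d²=34 ≤ ρ²=45; F_rep = 15·(5,3)/34² = (0.0649,0.0389)
o4: d²=226 > ρ²=45 → inactive
F = F_att + ΣF_rep = (0.3506,2.4497)
p' = p + 1/4·F = (-6.9124,0.6124)

Fx=0.3506 Fy=2.4497 x'=-6.9124 y'=0.6124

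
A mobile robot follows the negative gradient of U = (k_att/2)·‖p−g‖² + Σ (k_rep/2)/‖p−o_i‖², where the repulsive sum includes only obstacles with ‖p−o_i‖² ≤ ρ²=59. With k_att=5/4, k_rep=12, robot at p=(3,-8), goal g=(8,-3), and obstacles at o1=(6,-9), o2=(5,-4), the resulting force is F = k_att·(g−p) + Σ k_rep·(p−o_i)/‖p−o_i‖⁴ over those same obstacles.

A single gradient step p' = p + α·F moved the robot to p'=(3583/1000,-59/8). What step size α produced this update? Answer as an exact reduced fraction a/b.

F_att = 5/4·(g−p) = 5/4·(5,5) = (6.2500,6.2500)
o1: d²=10 ≤ ρ²=59; F_rep = 12·(-3,1)/10² = (-0.3600,0.1200)
o2: d²=20 ≤ ρ²=59; F_rep = 12·(-2,-4)/20² = (-0.0600,-0.1200)
F = F_att + ΣF_rep = (5.8300,6.2500)
Δp = p'−p = (0.5830,0.6250); α = Δx/Fx = (583/1000) / (583/100) = 1/10
check: Δy/Fy = (5/8) / (25/4) = 1/10 ✓

α = 1/10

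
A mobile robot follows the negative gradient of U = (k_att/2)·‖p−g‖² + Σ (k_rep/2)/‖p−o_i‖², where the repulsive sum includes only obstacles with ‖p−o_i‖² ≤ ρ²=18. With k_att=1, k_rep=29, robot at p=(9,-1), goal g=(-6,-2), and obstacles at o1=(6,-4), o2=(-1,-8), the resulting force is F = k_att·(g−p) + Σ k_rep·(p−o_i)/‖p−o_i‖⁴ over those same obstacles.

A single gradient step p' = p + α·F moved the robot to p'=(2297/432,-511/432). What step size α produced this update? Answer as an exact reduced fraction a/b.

α = 1/4

F_att = 1·(g−p) = 1·(-15,-1) = (-15.0000,-1.0000)
o1: d²=18 ≤ ρ²=18; F_rep = 29·(3,3)/18² = (0.2685,0.2685)
o2: d²=149 > ρ²=18 → inactive
F = F_att + ΣF_rep = (-14.7315,-0.7315)
Δp = p'−p = (-3.6829,-0.1829); α = Δx/Fx = (-1591/432) / (-1591/108) = 1/4
check: Δy/Fy = (-79/432) / (-79/108) = 1/4 ✓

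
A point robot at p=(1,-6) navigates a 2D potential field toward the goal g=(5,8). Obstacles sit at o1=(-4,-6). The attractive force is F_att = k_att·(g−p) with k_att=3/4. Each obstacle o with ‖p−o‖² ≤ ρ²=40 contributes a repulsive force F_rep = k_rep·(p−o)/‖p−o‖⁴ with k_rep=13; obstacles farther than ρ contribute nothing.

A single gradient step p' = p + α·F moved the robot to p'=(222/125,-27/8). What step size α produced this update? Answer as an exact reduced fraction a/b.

α = 1/4

F_att = 3/4·(g−p) = 3/4·(4,14) = (3.0000,10.5000)
o1: d²=25 ≤ ρ²=40; F_rep = 13·(5,0)/25² = (0.1040,0.0000)
F = F_att + ΣF_rep = (3.1040,10.5000)
Δp = p'−p = (0.7760,2.6250); α = Δx/Fx = (97/125) / (388/125) = 1/4
check: Δy/Fy = (21/8) / (21/2) = 1/4 ✓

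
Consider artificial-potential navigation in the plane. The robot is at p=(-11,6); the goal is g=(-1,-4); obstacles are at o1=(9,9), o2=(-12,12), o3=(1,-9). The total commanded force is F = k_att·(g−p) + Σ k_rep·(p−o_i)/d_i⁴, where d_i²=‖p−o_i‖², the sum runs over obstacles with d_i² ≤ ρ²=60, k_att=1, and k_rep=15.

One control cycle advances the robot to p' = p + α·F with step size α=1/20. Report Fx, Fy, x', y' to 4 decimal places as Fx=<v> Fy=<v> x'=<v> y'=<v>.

Fx=10.0110 Fy=-10.0657 x'=-10.4995 y'=5.4967

F_att = 1·(g−p) = 1·(10,-10) = (10.0000,-10.0000)
o1: d²=409 > ρ²=60 → inactive
o2: d²=37 ≤ ρ²=60; F_rep = 15·(1,-6)/37² = (0.0110,-0.0657)
o3: d²=369 > ρ²=60 → inactive
F = F_att + ΣF_rep = (10.0110,-10.0657)
p' = p + 1/20·F = (-10.4995,5.4967)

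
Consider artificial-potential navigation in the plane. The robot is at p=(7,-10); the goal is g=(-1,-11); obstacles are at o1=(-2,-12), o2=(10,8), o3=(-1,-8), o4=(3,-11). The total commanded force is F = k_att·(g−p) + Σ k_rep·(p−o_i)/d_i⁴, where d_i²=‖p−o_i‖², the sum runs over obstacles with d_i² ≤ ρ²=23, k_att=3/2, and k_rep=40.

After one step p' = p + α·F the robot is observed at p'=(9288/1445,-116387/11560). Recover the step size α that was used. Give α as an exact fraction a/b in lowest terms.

F_att = 3/2·(g−p) = 3/2·(-8,-1) = (-12.0000,-1.5000)
o1: d²=85 > ρ²=23 → inactive
o2: d²=333 > ρ²=23 → inactive
o3: d²=68 > ρ²=23 → inactive
o4: d²=17 ≤ ρ²=23; F_rep = 40·(4,1)/17² = (0.5536,0.1384)
F = F_att + ΣF_rep = (-11.4464,-1.3616)
Δp = p'−p = (-0.5723,-0.0681); α = Δx/Fx = (-827/1445) / (-3308/289) = 1/20
check: Δy/Fy = (-787/11560) / (-787/578) = 1/20 ✓

α = 1/20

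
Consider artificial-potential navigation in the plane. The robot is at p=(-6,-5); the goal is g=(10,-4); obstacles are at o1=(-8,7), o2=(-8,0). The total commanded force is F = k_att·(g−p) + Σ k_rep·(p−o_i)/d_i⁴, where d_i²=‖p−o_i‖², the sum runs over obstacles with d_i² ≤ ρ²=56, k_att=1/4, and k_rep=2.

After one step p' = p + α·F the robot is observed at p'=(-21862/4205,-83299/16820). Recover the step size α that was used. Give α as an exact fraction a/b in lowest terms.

α = 1/5

F_att = 1/4·(g−p) = 1/4·(16,1) = (4.0000,0.2500)
o1: d²=148 > ρ²=56 → inactive
o2: d²=29 ≤ ρ²=56; F_rep = 2·(2,-5)/29² = (0.0048,-0.0119)
F = F_att + ΣF_rep = (4.0048,0.2381)
Δp = p'−p = (0.8010,0.0476); α = Δx/Fx = (3368/4205) / (3368/841) = 1/5
check: Δy/Fy = (801/16820) / (801/3364) = 1/5 ✓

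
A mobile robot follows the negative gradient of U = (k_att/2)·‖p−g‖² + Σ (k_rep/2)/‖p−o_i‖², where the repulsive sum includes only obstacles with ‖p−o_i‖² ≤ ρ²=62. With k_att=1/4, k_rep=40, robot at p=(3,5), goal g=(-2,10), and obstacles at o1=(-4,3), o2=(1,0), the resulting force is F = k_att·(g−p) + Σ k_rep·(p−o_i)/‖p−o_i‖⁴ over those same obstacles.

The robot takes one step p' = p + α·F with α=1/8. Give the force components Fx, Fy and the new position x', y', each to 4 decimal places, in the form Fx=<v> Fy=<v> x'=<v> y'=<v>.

Fx=-1.0552 Fy=1.5163 x'=2.8681 y'=5.1895

F_att = 1/4·(g−p) = 1/4·(-5,5) = (-1.2500,1.2500)
o1: d²=53 ≤ ρ²=62; F_rep = 40·(7,2)/53² = (0.0997,0.0285)
o2: d²=29 ≤ ρ²=62; F_rep = 40·(2,5)/29² = (0.0951,0.2378)
F = F_att + ΣF_rep = (-1.0552,1.5163)
p' = p + 1/8·F = (2.8681,5.1895)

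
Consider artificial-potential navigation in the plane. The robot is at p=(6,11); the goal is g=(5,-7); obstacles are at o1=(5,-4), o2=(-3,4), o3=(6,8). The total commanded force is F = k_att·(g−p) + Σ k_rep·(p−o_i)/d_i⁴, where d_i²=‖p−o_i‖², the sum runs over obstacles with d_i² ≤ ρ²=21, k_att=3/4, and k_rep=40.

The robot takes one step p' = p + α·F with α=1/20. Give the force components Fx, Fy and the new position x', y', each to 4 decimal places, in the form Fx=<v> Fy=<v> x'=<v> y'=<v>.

F_att = 3/4·(g−p) = 3/4·(-1,-18) = (-0.7500,-13.5000)
o1: d²=226 > ρ²=21 → inactive
o2: d²=130 > ρ²=21 → inactive
o3: d²=9 ≤ ρ²=21; F_rep = 40·(0,3)/9² = (0.0000,1.4815)
F = F_att + ΣF_rep = (-0.7500,-12.0185)
p' = p + 1/20·F = (5.9625,10.3991)

Fx=-0.7500 Fy=-12.0185 x'=5.9625 y'=10.3991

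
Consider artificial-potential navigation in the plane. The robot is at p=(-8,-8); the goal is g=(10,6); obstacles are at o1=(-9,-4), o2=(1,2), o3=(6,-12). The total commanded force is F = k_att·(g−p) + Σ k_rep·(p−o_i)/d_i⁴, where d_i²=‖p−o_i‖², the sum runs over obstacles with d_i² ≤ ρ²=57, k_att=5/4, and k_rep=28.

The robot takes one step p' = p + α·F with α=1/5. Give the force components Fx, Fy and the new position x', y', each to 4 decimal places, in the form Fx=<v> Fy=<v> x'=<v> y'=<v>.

F_att = 5/4·(g−p) = 5/4·(18,14) = (22.5000,17.5000)
o1: d²=17 ≤ ρ²=57; F_rep = 28·(1,-4)/17² = (0.0969,-0.3875)
o2: d²=181 > ρ²=57 → inactive
o3: d²=212 > ρ²=57 → inactive
F = F_att + ΣF_rep = (22.5969,17.1125)
p' = p + 1/5·F = (-3.4806,-4.5775)

Fx=22.5969 Fy=17.1125 x'=-3.4806 y'=-4.5775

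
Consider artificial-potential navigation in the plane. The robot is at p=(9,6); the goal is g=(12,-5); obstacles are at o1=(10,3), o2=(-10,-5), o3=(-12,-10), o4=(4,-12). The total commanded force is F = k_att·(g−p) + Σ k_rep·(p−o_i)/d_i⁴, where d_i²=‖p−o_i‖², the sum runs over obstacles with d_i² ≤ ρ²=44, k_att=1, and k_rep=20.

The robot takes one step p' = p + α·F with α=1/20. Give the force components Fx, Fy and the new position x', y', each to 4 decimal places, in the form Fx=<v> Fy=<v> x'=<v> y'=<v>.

F_att = 1·(g−p) = 1·(3,-11) = (3.0000,-11.0000)
o1: d²=10 ≤ ρ²=44; F_rep = 20·(-1,3)/10² = (-0.2000,0.6000)
o2: d²=482 > ρ²=44 → inactive
o3: d²=697 > ρ²=44 → inactive
o4: d²=349 > ρ²=44 → inactive
F = F_att + ΣF_rep = (2.8000,-10.4000)
p' = p + 1/20·F = (9.1400,5.4800)

Fx=2.8000 Fy=-10.4000 x'=9.1400 y'=5.4800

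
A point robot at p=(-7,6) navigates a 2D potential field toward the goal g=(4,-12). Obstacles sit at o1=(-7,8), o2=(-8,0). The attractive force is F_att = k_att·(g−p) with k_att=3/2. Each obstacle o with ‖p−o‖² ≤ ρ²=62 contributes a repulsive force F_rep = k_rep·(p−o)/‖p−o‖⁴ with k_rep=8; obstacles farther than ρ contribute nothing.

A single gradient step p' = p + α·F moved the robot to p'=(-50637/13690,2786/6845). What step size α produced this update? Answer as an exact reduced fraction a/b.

α = 1/5

F_att = 3/2·(g−p) = 3/2·(11,-18) = (16.5000,-27.0000)
o1: d²=4 ≤ ρ²=62; F_rep = 8·(0,-2)/4² = (0.0000,-1.0000)
o2: d²=37 ≤ ρ²=62; F_rep = 8·(1,6)/37² = (0.0058,0.0351)
F = F_att + ΣF_rep = (16.5058,-27.9649)
Δp = p'−p = (3.3012,-5.5930); α = Δx/Fx = (45193/13690) / (45193/2738) = 1/5
check: Δy/Fy = (-38284/6845) / (-38284/1369) = 1/5 ✓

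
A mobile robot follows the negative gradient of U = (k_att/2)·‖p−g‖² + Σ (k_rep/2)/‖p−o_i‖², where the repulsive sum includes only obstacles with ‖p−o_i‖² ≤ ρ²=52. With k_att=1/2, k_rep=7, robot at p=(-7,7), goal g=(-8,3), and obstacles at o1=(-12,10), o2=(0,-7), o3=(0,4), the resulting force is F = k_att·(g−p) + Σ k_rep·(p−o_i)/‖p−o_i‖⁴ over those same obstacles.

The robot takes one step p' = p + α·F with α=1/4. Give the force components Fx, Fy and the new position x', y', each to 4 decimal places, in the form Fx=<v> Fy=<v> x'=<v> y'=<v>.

Fx=-0.4697 Fy=-2.0182 x'=-7.1174 y'=6.4955

F_att = 1/2·(g−p) = 1/2·(-1,-4) = (-0.5000,-2.0000)
o1: d²=34 ≤ ρ²=52; F_rep = 7·(5,-3)/34² = (0.0303,-0.0182)
o2: d²=245 > ρ²=52 → inactive
o3: d²=58 > ρ²=52 → inactive
F = F_att + ΣF_rep = (-0.4697,-2.0182)
p' = p + 1/4·F = (-7.1174,6.4955)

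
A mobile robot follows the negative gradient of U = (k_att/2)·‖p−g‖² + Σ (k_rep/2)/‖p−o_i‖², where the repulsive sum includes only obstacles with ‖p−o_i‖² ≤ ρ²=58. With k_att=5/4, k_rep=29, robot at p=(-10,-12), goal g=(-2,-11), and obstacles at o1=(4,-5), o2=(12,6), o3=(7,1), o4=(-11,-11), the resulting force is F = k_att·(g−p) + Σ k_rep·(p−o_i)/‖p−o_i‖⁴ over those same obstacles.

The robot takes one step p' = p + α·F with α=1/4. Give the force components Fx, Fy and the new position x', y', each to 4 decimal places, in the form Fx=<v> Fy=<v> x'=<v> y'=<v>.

F_att = 5/4·(g−p) = 5/4·(8,1) = (10.0000,1.2500)
o1: d²=245 > ρ²=58 → inactive
o2: d²=808 > ρ²=58 → inactive
o3: d²=458 > ρ²=58 → inactive
o4: d²=2 ≤ ρ²=58; F_rep = 29·(1,-1)/2² = (7.2500,-7.2500)
F = F_att + ΣF_rep = (17.2500,-6.0000)
p' = p + 1/4·F = (-5.6875,-13.5000)

Fx=17.2500 Fy=-6.0000 x'=-5.6875 y'=-13.5000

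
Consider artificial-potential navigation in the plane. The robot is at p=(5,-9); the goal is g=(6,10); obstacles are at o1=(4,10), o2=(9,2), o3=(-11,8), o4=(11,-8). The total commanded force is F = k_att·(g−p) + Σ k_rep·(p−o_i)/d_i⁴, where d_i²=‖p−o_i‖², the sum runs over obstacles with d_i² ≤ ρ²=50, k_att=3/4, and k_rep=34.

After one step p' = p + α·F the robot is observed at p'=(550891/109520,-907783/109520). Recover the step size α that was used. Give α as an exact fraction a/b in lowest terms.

α = 1/20

F_att = 3/4·(g−p) = 3/4·(1,19) = (0.7500,14.2500)
o1: d²=362 > ρ²=50 → inactive
o2: d²=137 > ρ²=50 → inactive
o3: d²=545 > ρ²=50 → inactive
o4: d²=37 ≤ ρ²=50; F_rep = 34·(-6,-1)/37² = (-0.1490,-0.0248)
F = F_att + ΣF_rep = (0.6010,14.2252)
Δp = p'−p = (0.0300,0.7113); α = Δx/Fx = (3291/109520) / (3291/5476) = 1/20
check: Δy/Fy = (77897/109520) / (77897/5476) = 1/20 ✓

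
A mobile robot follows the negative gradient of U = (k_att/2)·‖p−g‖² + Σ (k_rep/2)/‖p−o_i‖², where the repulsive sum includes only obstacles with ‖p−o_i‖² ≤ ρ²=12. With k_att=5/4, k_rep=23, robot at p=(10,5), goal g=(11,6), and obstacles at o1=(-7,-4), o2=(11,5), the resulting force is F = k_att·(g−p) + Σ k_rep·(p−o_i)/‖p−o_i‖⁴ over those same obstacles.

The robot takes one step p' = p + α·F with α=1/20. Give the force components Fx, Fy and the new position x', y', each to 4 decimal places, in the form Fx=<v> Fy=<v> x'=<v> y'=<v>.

Fx=-21.7500 Fy=1.2500 x'=8.9125 y'=5.0625

F_att = 5/4·(g−p) = 5/4·(1,1) = (1.2500,1.2500)
o1: d²=370 > ρ²=12 → inactive
o2: d²=1 ≤ ρ²=12; F_rep = 23·(-1,0)/1² = (-23.0000,0.0000)
F = F_att + ΣF_rep = (-21.7500,1.2500)
p' = p + 1/20·F = (8.9125,5.0625)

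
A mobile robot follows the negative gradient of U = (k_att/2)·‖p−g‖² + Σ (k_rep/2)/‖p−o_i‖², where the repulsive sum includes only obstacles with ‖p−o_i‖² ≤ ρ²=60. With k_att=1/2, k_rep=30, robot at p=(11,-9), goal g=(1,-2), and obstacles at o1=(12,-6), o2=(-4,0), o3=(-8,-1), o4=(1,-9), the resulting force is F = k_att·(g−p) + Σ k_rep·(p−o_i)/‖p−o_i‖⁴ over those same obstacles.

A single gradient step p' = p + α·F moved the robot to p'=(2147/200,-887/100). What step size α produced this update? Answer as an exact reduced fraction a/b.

α = 1/20

F_att = 1/2·(g−p) = 1/2·(-10,7) = (-5.0000,3.5000)
o1: d²=10 ≤ ρ²=60; F_rep = 30·(-1,-3)/10² = (-0.3000,-0.9000)
o2: d²=306 > ρ²=60 → inactive
o3: d²=425 > ρ²=60 → inactive
o4: d²=100 > ρ²=60 → inactive
F = F_att + ΣF_rep = (-5.3000,2.6000)
Δp = p'−p = (-0.2650,0.1300); α = Δx/Fx = (-53/200) / (-53/10) = 1/20
check: Δy/Fy = (13/100) / (13/5) = 1/20 ✓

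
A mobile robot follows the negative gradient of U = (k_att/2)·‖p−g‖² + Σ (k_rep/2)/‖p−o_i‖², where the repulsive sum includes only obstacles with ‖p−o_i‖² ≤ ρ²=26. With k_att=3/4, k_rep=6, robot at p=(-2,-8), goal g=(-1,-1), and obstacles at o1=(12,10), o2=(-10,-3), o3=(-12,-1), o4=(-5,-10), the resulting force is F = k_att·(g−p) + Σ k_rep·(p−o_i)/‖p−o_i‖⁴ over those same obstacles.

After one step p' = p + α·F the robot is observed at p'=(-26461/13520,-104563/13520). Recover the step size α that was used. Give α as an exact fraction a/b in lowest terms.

F_att = 3/4·(g−p) = 3/4·(1,7) = (0.7500,5.2500)
o1: d²=520 > ρ²=26 → inactive
o2: d²=89 > ρ²=26 → inactive
o3: d²=149 > ρ²=26 → inactive
o4: d²=13 ≤ ρ²=26; F_rep = 6·(3,2)/13² = (0.1065,0.0710)
F = F_att + ΣF_rep = (0.8565,5.3210)
Δp = p'−p = (0.0428,0.2661); α = Δx/Fx = (579/13520) / (579/676) = 1/20
check: Δy/Fy = (3597/13520) / (3597/676) = 1/20 ✓

α = 1/20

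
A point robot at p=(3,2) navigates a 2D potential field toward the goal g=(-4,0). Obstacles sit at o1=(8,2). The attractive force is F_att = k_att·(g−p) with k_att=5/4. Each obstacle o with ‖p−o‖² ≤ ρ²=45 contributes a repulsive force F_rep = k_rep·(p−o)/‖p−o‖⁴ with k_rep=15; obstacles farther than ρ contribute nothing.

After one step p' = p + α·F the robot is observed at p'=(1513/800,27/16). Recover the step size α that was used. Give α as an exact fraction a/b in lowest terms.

F_att = 5/4·(g−p) = 5/4·(-7,-2) = (-8.7500,-2.5000)
o1: d²=25 ≤ ρ²=45; F_rep = 15·(-5,0)/25² = (-0.1200,0.0000)
F = F_att + ΣF_rep = (-8.8700,-2.5000)
Δp = p'−p = (-1.1087,-0.3125); α = Δx/Fx = (-887/800) / (-887/100) = 1/8
check: Δy/Fy = (-5/16) / (-5/2) = 1/8 ✓

α = 1/8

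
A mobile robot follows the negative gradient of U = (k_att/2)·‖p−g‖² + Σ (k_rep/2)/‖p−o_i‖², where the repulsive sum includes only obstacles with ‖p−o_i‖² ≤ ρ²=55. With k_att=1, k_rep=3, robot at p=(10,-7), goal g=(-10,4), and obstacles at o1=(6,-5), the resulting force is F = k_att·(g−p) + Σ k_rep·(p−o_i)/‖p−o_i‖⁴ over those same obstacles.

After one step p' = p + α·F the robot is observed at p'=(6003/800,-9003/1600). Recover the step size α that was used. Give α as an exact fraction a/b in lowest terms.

F_att = 1·(g−p) = 1·(-20,11) = (-20.0000,11.0000)
o1: d²=20 ≤ ρ²=55; F_rep = 3·(4,-2)/20² = (0.0300,-0.0150)
F = F_att + ΣF_rep = (-19.9700,10.9850)
Δp = p'−p = (-2.4962,1.3731); α = Δx/Fx = (-1997/800) / (-1997/100) = 1/8
check: Δy/Fy = (2197/1600) / (2197/200) = 1/8 ✓

α = 1/8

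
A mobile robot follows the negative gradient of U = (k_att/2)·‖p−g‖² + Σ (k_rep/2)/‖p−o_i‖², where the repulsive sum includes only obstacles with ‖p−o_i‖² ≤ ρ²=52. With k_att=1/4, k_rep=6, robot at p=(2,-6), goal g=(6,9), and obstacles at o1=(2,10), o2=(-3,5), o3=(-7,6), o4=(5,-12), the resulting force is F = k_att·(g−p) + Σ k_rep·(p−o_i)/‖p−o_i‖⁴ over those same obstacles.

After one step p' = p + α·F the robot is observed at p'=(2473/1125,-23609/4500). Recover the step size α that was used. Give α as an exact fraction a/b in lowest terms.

F_att = 1/4·(g−p) = 1/4·(4,15) = (1.0000,3.7500)
o1: d²=256 > ρ²=52 → inactive
o2: d²=146 > ρ²=52 → inactive
o3: d²=225 > ρ²=52 → inactive
o4: d²=45 ≤ ρ²=52; F_rep = 6·(-3,6)/45² = (-0.0089,0.0178)
F = F_att + ΣF_rep = (0.9911,3.7678)
Δp = p'−p = (0.1982,0.7536); α = Δx/Fx = (223/1125) / (223/225) = 1/5
check: Δy/Fy = (3391/4500) / (3391/900) = 1/5 ✓

α = 1/5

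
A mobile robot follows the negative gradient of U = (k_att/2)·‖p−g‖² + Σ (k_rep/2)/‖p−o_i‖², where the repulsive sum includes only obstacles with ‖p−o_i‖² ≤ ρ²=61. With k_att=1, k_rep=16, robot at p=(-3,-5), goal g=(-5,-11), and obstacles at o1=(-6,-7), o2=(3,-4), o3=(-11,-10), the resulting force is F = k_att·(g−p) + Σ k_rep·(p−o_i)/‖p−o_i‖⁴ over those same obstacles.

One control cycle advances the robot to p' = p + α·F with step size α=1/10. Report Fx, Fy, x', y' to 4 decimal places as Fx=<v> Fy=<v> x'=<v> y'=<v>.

F_att = 1·(g−p) = 1·(-2,-6) = (-2.0000,-6.0000)
o1: d²=13 ≤ ρ²=61; F_rep = 16·(3,2)/13² = (0.2840,0.1893)
o2: d²=37 ≤ ρ²=61; F_rep = 16·(-6,-1)/37² = (-0.0701,-0.0117)
o3: d²=89 > ρ²=61 → inactive
F = F_att + ΣF_rep = (-1.7861,-5.8223)
p' = p + 1/10·F = (-3.1786,-5.5822)

Fx=-1.7861 Fy=-5.8223 x'=-3.1786 y'=-5.5822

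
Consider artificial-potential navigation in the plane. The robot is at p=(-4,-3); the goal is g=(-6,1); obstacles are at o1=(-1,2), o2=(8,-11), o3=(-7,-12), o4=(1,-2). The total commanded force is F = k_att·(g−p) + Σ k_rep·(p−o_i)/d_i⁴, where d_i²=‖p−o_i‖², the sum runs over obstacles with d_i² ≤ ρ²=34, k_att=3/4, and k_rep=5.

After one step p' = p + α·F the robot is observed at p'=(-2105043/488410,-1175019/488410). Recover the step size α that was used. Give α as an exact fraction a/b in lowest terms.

α = 1/5

F_att = 3/4·(g−p) = 3/4·(-2,4) = (-1.5000,3.0000)
o1: d²=34 ≤ ρ²=34; F_rep = 5·(-3,-5)/34² = (-0.0130,-0.0216)
o2: d²=208 > ρ²=34 → inactive
o3: d²=90 > ρ²=34 → inactive
o4: d²=26 ≤ ρ²=34; F_rep = 5·(-5,-1)/26² = (-0.0370,-0.0074)
F = F_att + ΣF_rep = (-1.5500,2.9710)
Δp = p'−p = (-0.3100,0.5942); α = Δx/Fx = (-151403/488410) / (-151403/97682) = 1/5
check: Δy/Fy = (290211/488410) / (290211/97682) = 1/5 ✓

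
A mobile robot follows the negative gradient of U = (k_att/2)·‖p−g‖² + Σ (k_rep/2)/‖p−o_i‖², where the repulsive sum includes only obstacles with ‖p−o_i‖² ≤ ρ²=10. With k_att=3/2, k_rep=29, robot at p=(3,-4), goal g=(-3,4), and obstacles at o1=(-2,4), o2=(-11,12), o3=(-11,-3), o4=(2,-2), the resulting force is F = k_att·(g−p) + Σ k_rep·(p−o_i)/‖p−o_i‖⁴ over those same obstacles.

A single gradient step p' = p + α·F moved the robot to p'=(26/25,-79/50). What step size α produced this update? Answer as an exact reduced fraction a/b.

F_att = 3/2·(g−p) = 3/2·(-6,8) = (-9.0000,12.0000)
o1: d²=89 > ρ²=10 → inactive
o2: d²=452 > ρ²=10 → inactive
o3: d²=197 > ρ²=10 → inactive
o4: d²=5 ≤ ρ²=10; F_rep = 29·(1,-2)/5² = (1.1600,-2.3200)
F = F_att + ΣF_rep = (-7.8400,9.6800)
Δp = p'−p = (-1.9600,2.4200); α = Δx/Fx = (-49/25) / (-196/25) = 1/4
check: Δy/Fy = (121/50) / (242/25) = 1/4 ✓

α = 1/4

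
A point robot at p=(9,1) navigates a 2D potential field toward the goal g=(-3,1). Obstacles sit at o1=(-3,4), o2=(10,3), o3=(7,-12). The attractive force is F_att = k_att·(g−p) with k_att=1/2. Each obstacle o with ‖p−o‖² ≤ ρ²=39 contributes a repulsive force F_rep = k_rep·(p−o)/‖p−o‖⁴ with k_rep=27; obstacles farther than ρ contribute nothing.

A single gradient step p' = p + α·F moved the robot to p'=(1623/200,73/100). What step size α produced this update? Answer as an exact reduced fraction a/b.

F_att = 1/2·(g−p) = 1/2·(-12,0) = (-6.0000,0.0000)
o1: d²=153 > ρ²=39 → inactive
o2: d²=5 ≤ ρ²=39; F_rep = 27·(-1,-2)/5² = (-1.0800,-2.1600)
o3: d²=173 > ρ²=39 → inactive
F = F_att + ΣF_rep = (-7.0800,-2.1600)
Δp = p'−p = (-0.8850,-0.2700); α = Δx/Fx = (-177/200) / (-177/25) = 1/8
check: Δy/Fy = (-27/100) / (-54/25) = 1/8 ✓

α = 1/8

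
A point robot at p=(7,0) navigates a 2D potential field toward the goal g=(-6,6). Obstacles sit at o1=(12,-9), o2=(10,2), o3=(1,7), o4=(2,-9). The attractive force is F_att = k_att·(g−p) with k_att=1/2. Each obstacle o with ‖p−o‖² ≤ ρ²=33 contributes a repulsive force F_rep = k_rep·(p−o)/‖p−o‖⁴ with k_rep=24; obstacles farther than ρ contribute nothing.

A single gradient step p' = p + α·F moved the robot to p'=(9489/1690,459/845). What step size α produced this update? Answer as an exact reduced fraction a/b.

α = 1/5

F_att = 1/2·(g−p) = 1/2·(-13,6) = (-6.5000,3.0000)
o1: d²=106 > ρ²=33 → inactive
o2: d²=13 ≤ ρ²=33; F_rep = 24·(-3,-2)/13² = (-0.4260,-0.2840)
o3: d²=85 > ρ²=33 → inactive
o4: d²=106 > ρ²=33 → inactive
F = F_att + ΣF_rep = (-6.9260,2.7160)
Δp = p'−p = (-1.3852,0.5432); α = Δx/Fx = (-2341/1690) / (-2341/338) = 1/5
check: Δy/Fy = (459/845) / (459/169) = 1/5 ✓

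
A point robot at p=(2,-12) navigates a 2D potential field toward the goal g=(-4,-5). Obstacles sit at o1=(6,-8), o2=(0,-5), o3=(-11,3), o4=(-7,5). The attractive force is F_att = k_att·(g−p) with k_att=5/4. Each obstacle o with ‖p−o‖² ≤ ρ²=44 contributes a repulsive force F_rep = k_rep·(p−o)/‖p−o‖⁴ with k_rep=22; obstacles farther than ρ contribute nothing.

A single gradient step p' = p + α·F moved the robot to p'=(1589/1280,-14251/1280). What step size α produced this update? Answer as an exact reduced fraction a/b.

α = 1/10

F_att = 5/4·(g−p) = 5/4·(-6,7) = (-7.5000,8.7500)
o1: d²=32 ≤ ρ²=44; F_rep = 22·(-4,-4)/32² = (-0.0859,-0.0859)
o2: d²=53 > ρ²=44 → inactive
o3: d²=394 > ρ²=44 → inactive
o4: d²=370 > ρ²=44 → inactive
F = F_att + ΣF_rep = (-7.5859,8.6641)
Δp = p'−p = (-0.7586,0.8664); α = Δx/Fx = (-971/1280) / (-971/128) = 1/10
check: Δy/Fy = (1109/1280) / (1109/128) = 1/10 ✓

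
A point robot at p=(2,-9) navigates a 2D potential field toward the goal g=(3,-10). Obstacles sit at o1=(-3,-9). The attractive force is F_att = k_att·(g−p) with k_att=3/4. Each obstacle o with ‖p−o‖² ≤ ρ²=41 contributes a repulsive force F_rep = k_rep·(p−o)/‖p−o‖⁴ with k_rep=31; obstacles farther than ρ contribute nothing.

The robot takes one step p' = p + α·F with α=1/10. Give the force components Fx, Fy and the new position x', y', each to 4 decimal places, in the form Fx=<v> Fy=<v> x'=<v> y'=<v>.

Fx=0.9980 Fy=-0.7500 x'=2.0998 y'=-9.0750

F_att = 3/4·(g−p) = 3/4·(1,-1) = (0.7500,-0.7500)
o1: d²=25 ≤ ρ²=41; F_rep = 31·(5,0)/25² = (0.2480,0.0000)
F = F_att + ΣF_rep = (0.9980,-0.7500)
p' = p + 1/10·F = (2.0998,-9.0750)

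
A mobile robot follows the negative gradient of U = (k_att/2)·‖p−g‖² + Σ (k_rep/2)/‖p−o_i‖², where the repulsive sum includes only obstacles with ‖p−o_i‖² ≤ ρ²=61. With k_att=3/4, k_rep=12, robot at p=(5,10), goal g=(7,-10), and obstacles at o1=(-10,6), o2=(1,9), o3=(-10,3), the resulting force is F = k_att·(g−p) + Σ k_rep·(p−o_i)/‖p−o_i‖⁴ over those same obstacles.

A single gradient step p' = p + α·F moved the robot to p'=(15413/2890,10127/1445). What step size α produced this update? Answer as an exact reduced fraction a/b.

F_att = 3/4·(g−p) = 3/4·(2,-20) = (1.5000,-15.0000)
o1: d²=241 > ρ²=61 → inactive
o2: d²=17 ≤ ρ²=61; F_rep = 12·(4,1)/17² = (0.1661,0.0415)
o3: d²=274 > ρ²=61 → inactive
F = F_att + ΣF_rep = (1.6661,-14.9585)
Δp = p'−p = (0.3332,-2.9917); α = Δx/Fx = (963/2890) / (963/578) = 1/5
check: Δy/Fy = (-4323/1445) / (-4323/289) = 1/5 ✓

α = 1/5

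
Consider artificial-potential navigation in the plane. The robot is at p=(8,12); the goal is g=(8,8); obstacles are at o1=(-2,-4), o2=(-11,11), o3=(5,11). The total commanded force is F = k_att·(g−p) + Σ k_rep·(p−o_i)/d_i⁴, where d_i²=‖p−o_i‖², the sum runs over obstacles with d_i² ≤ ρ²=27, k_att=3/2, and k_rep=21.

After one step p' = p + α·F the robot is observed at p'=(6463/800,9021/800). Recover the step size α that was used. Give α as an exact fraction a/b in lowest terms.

α = 1/8

F_att = 3/2·(g−p) = 3/2·(0,-4) = (0.0000,-6.0000)
o1: d²=356 > ρ²=27 → inactive
o2: d²=362 > ρ²=27 → inactive
o3: d²=10 ≤ ρ²=27; F_rep = 21·(3,1)/10² = (0.6300,0.2100)
F = F_att + ΣF_rep = (0.6300,-5.7900)
Δp = p'−p = (0.0788,-0.7238); α = Δx/Fx = (63/800) / (63/100) = 1/8
check: Δy/Fy = (-579/800) / (-579/100) = 1/8 ✓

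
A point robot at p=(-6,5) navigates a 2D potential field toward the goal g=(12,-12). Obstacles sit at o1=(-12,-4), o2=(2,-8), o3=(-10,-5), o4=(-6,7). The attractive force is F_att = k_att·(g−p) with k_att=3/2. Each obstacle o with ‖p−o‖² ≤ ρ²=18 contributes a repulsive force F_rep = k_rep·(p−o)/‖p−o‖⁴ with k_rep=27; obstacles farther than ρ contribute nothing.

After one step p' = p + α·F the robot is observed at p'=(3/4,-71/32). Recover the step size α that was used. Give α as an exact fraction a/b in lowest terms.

α = 1/4

F_att = 3/2·(g−p) = 3/2·(18,-17) = (27.0000,-25.5000)
o1: d²=117 > ρ²=18 → inactive
o2: d²=233 > ρ²=18 → inactive
o3: d²=116 > ρ²=18 → inactive
o4: d²=4 ≤ ρ²=18; F_rep = 27·(0,-2)/4² = (0.0000,-3.3750)
F = F_att + ΣF_rep = (27.0000,-28.8750)
Δp = p'−p = (6.7500,-7.2188); α = Δx/Fx = (27/4) / (27) = 1/4
check: Δy/Fy = (-231/32) / (-231/8) = 1/4 ✓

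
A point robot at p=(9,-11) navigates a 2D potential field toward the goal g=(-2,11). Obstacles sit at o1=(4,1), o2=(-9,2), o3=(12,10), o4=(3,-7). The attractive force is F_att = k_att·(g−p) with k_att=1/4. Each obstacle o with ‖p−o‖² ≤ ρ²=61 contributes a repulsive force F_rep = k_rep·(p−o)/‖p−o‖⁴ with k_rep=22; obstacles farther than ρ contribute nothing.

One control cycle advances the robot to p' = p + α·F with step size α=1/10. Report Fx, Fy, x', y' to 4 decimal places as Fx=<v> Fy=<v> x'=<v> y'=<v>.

Fx=-2.7012 Fy=5.4675 x'=8.7299 y'=-10.4533

F_att = 1/4·(g−p) = 1/4·(-11,22) = (-2.7500,5.5000)
o1: d²=169 > ρ²=61 → inactive
o2: d²=493 > ρ²=61 → inactive
o3: d²=450 > ρ²=61 → inactive
o4: d²=52 ≤ ρ²=61; F_rep = 22·(6,-4)/52² = (0.0488,-0.0325)
F = F_att + ΣF_rep = (-2.7012,5.4675)
p' = p + 1/10·F = (8.7299,-10.4533)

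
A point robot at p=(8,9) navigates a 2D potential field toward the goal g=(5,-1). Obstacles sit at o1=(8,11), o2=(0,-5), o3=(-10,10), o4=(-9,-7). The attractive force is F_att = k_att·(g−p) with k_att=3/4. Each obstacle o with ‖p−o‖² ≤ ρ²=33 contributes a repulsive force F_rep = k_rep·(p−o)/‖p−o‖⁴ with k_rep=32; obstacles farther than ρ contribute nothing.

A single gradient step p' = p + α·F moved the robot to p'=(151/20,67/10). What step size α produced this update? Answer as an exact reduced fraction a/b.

α = 1/5

F_att = 3/4·(g−p) = 3/4·(-3,-10) = (-2.2500,-7.5000)
o1: d²=4 ≤ ρ²=33; F_rep = 32·(0,-2)/4² = (0.0000,-4.0000)
o2: d²=260 > ρ²=33 → inactive
o3: d²=325 > ρ²=33 → inactive
o4: d²=545 > ρ²=33 → inactive
F = F_att + ΣF_rep = (-2.2500,-11.5000)
Δp = p'−p = (-0.4500,-2.3000); α = Δx/Fx = (-9/20) / (-9/4) = 1/5
check: Δy/Fy = (-23/10) / (-23/2) = 1/5 ✓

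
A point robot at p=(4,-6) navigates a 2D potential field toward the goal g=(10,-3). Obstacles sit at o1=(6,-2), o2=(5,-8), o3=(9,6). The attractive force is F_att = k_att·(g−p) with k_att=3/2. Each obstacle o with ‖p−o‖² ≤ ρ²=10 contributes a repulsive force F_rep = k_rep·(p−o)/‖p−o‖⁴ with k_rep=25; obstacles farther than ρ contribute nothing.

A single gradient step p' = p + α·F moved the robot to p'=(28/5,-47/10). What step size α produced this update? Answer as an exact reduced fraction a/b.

α = 1/5

F_att = 3/2·(g−p) = 3/2·(6,3) = (9.0000,4.5000)
o1: d²=20 > ρ²=10 → inactive
o2: d²=5 ≤ ρ²=10; F_rep = 25·(-1,2)/5² = (-1.0000,2.0000)
o3: d²=169 > ρ²=10 → inactive
F = F_att + ΣF_rep = (8.0000,6.5000)
Δp = p'−p = (1.6000,1.3000); α = Δx/Fx = (8/5) / (8) = 1/5
check: Δy/Fy = (13/10) / (13/2) = 1/5 ✓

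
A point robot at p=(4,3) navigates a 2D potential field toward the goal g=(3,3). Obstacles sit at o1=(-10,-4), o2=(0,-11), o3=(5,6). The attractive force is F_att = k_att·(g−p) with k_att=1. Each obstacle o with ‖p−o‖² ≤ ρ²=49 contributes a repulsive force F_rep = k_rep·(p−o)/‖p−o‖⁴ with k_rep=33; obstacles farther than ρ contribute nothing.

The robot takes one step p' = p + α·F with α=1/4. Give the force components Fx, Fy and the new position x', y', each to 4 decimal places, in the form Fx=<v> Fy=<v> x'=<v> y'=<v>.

Fx=-1.3300 Fy=-0.9900 x'=3.6675 y'=2.7525

F_att = 1·(g−p) = 1·(-1,0) = (-1.0000,0.0000)
o1: d²=245 > ρ²=49 → inactive
o2: d²=212 > ρ²=49 → inactive
o3: d²=10 ≤ ρ²=49; F_rep = 33·(-1,-3)/10² = (-0.3300,-0.9900)
F = F_att + ΣF_rep = (-1.3300,-0.9900)
p' = p + 1/4·F = (3.6675,2.7525)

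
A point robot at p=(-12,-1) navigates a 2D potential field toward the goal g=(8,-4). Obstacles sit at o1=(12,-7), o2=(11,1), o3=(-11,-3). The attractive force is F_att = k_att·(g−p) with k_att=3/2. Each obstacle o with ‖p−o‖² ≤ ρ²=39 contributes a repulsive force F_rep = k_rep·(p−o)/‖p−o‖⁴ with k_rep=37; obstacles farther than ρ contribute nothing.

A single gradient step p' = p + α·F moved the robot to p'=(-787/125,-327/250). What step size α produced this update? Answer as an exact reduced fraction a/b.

α = 1/5

F_att = 3/2·(g−p) = 3/2·(20,-3) = (30.0000,-4.5000)
o1: d²=612 > ρ²=39 → inactive
o2: d²=533 > ρ²=39 → inactive
o3: d²=5 ≤ ρ²=39; F_rep = 37·(-1,2)/5² = (-1.4800,2.9600)
F = F_att + ΣF_rep = (28.5200,-1.5400)
Δp = p'−p = (5.7040,-0.3080); α = Δx/Fx = (713/125) / (713/25) = 1/5
check: Δy/Fy = (-77/250) / (-77/50) = 1/5 ✓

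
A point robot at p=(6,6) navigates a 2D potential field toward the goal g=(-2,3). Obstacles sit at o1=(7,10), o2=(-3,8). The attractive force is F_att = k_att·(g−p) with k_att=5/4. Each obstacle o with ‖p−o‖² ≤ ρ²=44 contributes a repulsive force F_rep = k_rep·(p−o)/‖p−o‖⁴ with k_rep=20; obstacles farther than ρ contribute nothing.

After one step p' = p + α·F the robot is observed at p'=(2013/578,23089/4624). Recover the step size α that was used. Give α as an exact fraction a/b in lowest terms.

α = 1/4

F_att = 5/4·(g−p) = 5/4·(-8,-3) = (-10.0000,-3.7500)
o1: d²=17 ≤ ρ²=44; F_rep = 20·(-1,-4)/17² = (-0.0692,-0.2768)
o2: d²=85 > ρ²=44 → inactive
F = F_att + ΣF_rep = (-10.0692,-4.0268)
Δp = p'−p = (-2.5173,-1.0067); α = Δx/Fx = (-1455/578) / (-2910/289) = 1/4
check: Δy/Fy = (-4655/4624) / (-4655/1156) = 1/4 ✓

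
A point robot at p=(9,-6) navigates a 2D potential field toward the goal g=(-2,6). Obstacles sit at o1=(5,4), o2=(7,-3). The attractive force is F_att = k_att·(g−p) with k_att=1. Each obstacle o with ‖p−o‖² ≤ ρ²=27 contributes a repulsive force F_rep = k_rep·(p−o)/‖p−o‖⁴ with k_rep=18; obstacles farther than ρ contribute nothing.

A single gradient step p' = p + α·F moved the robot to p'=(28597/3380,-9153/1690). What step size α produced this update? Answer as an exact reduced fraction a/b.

α = 1/20

F_att = 1·(g−p) = 1·(-11,12) = (-11.0000,12.0000)
o1: d²=116 > ρ²=27 → inactive
o2: d²=13 ≤ ρ²=27; F_rep = 18·(2,-3)/13² = (0.2130,-0.3195)
F = F_att + ΣF_rep = (-10.7870,11.6805)
Δp = p'−p = (-0.5393,0.5840); α = Δx/Fx = (-1823/3380) / (-1823/169) = 1/20
check: Δy/Fy = (987/1690) / (1974/169) = 1/20 ✓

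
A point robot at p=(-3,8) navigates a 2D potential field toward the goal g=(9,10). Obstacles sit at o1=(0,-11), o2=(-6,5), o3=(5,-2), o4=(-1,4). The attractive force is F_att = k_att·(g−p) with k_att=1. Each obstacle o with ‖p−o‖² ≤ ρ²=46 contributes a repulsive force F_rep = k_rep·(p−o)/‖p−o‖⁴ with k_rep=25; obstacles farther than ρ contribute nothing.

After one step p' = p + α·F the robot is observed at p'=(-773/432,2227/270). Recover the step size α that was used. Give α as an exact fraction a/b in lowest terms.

F_att = 1·(g−p) = 1·(12,2) = (12.0000,2.0000)
o1: d²=370 > ρ²=46 → inactive
o2: d²=18 ≤ ρ²=46; F_rep = 25·(3,3)/18² = (0.2315,0.2315)
o3: d²=164 > ρ²=46 → inactive
o4: d²=20 ≤ ρ²=46; F_rep = 25·(-2,4)/20² = (-0.1250,0.2500)
F = F_att + ΣF_rep = (12.1065,2.4815)
Δp = p'−p = (1.2106,0.2481); α = Δx/Fx = (523/432) / (2615/216) = 1/10
check: Δy/Fy = (67/270) / (67/27) = 1/10 ✓

α = 1/10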